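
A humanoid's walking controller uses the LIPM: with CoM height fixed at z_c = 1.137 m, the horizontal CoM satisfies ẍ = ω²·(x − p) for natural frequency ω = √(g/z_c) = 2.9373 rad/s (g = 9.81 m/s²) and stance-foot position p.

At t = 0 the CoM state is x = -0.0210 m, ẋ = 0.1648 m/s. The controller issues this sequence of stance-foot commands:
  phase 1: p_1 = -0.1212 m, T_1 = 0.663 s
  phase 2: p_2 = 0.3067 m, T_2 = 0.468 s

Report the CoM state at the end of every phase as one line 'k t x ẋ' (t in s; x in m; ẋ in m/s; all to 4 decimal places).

phase 1: p=-0.1212, T=0.663, ωT=1.947430, cosh=3.576643, sinh=3.434003; start (x,ẋ)=(-0.021000, 0.164800) → end (x,ẋ)=(0.429848, 1.600118)
phase 2: p=0.3067, T=0.468, ωT=1.374656, cosh=2.103322, sinh=1.850396; start (x,ẋ)=(0.429848, 1.600118) → end (x,ẋ)=(1.573737, 4.034892)

1 0.6630 0.4298 1.6001
2 1.1310 1.5737 4.0349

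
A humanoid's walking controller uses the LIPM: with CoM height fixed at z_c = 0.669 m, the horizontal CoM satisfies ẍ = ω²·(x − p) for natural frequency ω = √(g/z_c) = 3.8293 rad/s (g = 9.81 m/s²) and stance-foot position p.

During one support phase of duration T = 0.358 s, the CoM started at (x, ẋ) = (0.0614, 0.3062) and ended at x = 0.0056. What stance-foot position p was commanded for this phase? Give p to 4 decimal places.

ωT = 3.8293·0.358 = 1.370889; cosh(ωT) = 2.096367, sinh(ωT) = 1.842486
x(T) = p + (x₀−p)·cosh(ωT) + (ẋ₀/ω)·sinh(ωT) ⇒ p·(1 − cosh) = x(T) − x₀·cosh − (ẋ₀/ω)·sinh
numerator   = 0.0056 − (0.0614)·2.096367 − (0.3062/3.8293)·1.842486 = -0.270446
denominator = 1 − 2.096367 = -1.096367
p = -0.270446 / -1.096367 = 0.2467

p = 0.2467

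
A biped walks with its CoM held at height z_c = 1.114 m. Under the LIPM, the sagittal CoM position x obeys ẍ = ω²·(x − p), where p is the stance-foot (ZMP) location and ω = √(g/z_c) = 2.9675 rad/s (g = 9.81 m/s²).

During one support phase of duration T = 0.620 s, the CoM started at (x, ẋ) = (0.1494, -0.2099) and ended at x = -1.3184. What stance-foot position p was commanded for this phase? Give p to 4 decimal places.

p = 0.7110

ωT = 2.9675·0.620 = 1.839850; cosh(ωT) = 3.227218, sinh(ωT) = 3.068376
x(T) = p + (x₀−p)·cosh(ωT) + (ẋ₀/ω)·sinh(ωT) ⇒ p·(1 − cosh) = x(T) − x₀·cosh − (ẋ₀/ω)·sinh
numerator   = -1.3184 − (0.1494)·3.227218 − (-0.2099/2.9675)·3.068376 = -1.583511
denominator = 1 − 3.227218 = -2.227218
p = -1.583511 / -2.227218 = 0.7110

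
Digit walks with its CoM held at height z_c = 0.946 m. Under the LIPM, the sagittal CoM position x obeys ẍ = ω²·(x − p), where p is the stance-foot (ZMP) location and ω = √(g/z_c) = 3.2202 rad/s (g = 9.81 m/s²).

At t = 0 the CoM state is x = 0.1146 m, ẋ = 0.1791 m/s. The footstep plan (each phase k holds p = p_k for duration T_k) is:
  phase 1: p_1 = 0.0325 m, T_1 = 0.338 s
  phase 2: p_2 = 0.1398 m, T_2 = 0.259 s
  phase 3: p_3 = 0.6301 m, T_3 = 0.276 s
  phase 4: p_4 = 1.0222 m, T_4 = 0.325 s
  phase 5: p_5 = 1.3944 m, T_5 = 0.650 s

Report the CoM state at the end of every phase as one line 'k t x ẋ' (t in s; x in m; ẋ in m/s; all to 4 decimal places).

1 0.3380 0.2414 0.6441
2 0.5970 0.4657 1.1872
3 0.8730 0.7690 1.1530
4 1.1980 1.0641 0.8262
5 1.8480 1.0594 -0.8458

phase 1: p=0.0325, T=0.338, ωT=1.088428, cosh=1.653173, sinh=1.316428; start (x,ẋ)=(0.114600, 0.179100) → end (x,ẋ)=(0.241442, 0.644118)
phase 2: p=0.1398, T=0.259, ωT=0.834032, cosh=1.368439, sinh=0.934144; start (x,ẋ)=(0.241442, 0.644118) → end (x,ẋ)=(0.465743, 1.187190)
phase 3: p=0.6301, T=0.276, ωT=0.888775, cosh=1.421654, sinh=1.010495; start (x,ẋ)=(0.465743, 1.187190) → end (x,ẋ)=(0.768980, 1.152955)
phase 4: p=1.0222, T=0.325, ωT=1.046565, cosh=1.599497, sinh=1.248355; start (x,ẋ)=(0.768980, 1.152955) → end (x,ẋ)=(1.064134, 0.826215)
phase 5: p=1.3944, T=0.650, ωT=2.093130, cosh=4.116781, sinh=3.993480; start (x,ẋ)=(1.064134, 0.826215) → end (x,ẋ)=(1.059384, -0.845812)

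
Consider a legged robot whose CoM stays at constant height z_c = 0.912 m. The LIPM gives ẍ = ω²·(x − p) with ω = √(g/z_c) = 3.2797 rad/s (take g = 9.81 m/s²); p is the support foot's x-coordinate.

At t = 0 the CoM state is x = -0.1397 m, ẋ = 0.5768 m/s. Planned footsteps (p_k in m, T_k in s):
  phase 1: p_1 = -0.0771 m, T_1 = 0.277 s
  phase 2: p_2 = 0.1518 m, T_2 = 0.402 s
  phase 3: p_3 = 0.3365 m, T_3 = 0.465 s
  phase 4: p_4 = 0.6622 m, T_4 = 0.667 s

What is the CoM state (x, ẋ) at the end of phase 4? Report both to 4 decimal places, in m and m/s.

phase 1: p=-0.0771, T=0.277, ωT=0.908477, cosh=1.441840, sinh=1.038702; start (x,ẋ)=(-0.139700, 0.576800) → end (x,ẋ)=(0.015317, 0.618398)
phase 2: p=0.1518, T=0.402, ωT=1.318439, cosh=2.002568, sinh=1.735016; start (x,ẋ)=(0.015317, 0.618398) → end (x,ẋ)=(0.205626, 0.461751)
phase 3: p=0.3365, T=0.465, ωT=1.525061, cosh=2.406515, sinh=2.188907; start (x,ẋ)=(0.205626, 0.461751) → end (x,ẋ)=(0.329729, 0.171675)
phase 4: p=0.6622, T=0.667, ωT=2.187560, cosh=4.512814, sinh=4.400623; start (x,ẋ)=(0.329729, 0.171675) → end (x,ẋ)=(-0.607832, -4.023729)

x = -0.6078, ẋ = -4.0237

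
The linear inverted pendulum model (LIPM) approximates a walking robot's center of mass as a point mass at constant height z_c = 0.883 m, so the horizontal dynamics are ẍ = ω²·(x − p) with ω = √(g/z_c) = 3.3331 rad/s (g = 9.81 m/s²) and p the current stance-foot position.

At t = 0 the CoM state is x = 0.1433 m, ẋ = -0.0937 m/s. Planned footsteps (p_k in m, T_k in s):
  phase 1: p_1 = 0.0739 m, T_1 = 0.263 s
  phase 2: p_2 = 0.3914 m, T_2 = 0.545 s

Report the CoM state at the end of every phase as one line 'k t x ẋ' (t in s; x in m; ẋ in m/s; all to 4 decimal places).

1 0.2630 0.1438 0.0977
2 0.8080 -0.3024 -2.1625

phase 1: p=0.0739, T=0.263, ωT=0.876605, cosh=1.409461, sinh=0.993268; start (x,ẋ)=(0.143300, -0.093700) → end (x,ẋ)=(0.143794, 0.097693)
phase 2: p=0.3914, T=0.545, ωT=1.816540, cosh=3.156563, sinh=2.993975; start (x,ẋ)=(0.143794, 0.097693) → end (x,ẋ)=(-0.302431, -2.162540)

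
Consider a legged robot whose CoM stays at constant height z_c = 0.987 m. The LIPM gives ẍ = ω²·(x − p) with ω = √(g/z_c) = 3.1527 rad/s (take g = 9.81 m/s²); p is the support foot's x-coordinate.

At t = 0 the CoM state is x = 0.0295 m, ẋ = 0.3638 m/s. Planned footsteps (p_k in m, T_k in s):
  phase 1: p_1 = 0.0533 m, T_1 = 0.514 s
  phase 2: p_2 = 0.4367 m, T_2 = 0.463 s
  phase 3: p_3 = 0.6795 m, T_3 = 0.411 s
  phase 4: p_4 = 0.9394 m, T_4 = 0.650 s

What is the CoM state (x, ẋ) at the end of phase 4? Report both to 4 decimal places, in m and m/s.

phase 1: p=0.0533, T=0.514, ωT=1.620488, cosh=2.626679, sinh=2.428877; start (x,ẋ)=(0.029500, 0.363800) → end (x,ẋ)=(0.271061, 0.773337)
phase 2: p=0.4367, T=0.463, ωT=1.459700, cosh=2.268487, sinh=2.036181; start (x,ẋ)=(0.271061, 0.773337) → end (x,ẋ)=(0.560412, 0.690989)
phase 3: p=0.6795, T=0.411, ωT=1.295760, cosh=1.963730, sinh=1.690040; start (x,ẋ)=(0.560412, 0.690989) → end (x,ẋ)=(0.816055, 0.722391)
phase 4: p=0.9394, T=0.650, ωT=2.049255, cosh=3.945474, sinh=3.816643; start (x,ẋ)=(0.816055, 0.722391) → end (x,ẋ)=(1.327268, 1.365997)

x = 1.3273, ẋ = 1.3660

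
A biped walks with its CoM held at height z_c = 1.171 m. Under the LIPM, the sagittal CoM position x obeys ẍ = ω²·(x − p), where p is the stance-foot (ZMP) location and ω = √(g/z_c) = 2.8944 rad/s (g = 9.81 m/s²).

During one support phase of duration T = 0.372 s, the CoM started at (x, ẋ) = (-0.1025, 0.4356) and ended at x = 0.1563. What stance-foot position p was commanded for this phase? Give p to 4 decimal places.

ωT = 2.8944·0.372 = 1.076717; cosh(ωT) = 1.637870, sinh(ωT) = 1.297158
x(T) = p + (x₀−p)·cosh(ωT) + (ẋ₀/ω)·sinh(ωT) ⇒ p·(1 − cosh) = x(T) − x₀·cosh − (ẋ₀/ω)·sinh
numerator   = 0.1563 − (-0.1025)·1.637870 − (0.4356/2.8944)·1.297158 = 0.128963
denominator = 1 − 1.637870 = -0.637870
p = 0.128963 / -0.637870 = -0.2022

p = -0.2022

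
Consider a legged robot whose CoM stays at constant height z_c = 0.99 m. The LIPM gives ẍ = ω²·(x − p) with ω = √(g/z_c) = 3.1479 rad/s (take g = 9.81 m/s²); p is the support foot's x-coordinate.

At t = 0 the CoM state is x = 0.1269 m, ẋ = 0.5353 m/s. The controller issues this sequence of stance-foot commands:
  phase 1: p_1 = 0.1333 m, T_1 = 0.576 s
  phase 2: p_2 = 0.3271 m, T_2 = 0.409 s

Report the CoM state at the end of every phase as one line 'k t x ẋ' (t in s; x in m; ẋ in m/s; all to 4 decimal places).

phase 1: p=0.1333, T=0.576, ωT=1.813190, cosh=3.146553, sinh=2.983420; start (x,ẋ)=(0.126900, 0.535300) → end (x,ẋ)=(0.620492, 1.624244)
phase 2: p=0.3271, T=0.409, ωT=1.287491, cosh=1.949823, sinh=1.673861; start (x,ẋ)=(0.620492, 1.624244) → end (x,ẋ)=(1.762837, 4.712916)

1 0.5760 0.6205 1.6242
2 0.9850 1.7628 4.7129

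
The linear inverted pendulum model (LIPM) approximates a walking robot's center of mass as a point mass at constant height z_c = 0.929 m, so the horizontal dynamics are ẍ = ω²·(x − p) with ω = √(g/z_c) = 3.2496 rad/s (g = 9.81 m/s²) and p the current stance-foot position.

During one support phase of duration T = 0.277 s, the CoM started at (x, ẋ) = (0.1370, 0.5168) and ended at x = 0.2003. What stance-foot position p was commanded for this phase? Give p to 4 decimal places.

ωT = 3.2496·0.277 = 0.900139; cosh(ωT) = 1.433229, sinh(ωT) = 1.026716
x(T) = p + (x₀−p)·cosh(ωT) + (ẋ₀/ω)·sinh(ωT) ⇒ p·(1 − cosh) = x(T) − x₀·cosh − (ẋ₀/ω)·sinh
numerator   = 0.2003 − (0.1370)·1.433229 − (0.5168/3.2496)·1.026716 = -0.159336
denominator = 1 − 1.433229 = -0.433229
p = -0.159336 / -0.433229 = 0.3678

p = 0.3678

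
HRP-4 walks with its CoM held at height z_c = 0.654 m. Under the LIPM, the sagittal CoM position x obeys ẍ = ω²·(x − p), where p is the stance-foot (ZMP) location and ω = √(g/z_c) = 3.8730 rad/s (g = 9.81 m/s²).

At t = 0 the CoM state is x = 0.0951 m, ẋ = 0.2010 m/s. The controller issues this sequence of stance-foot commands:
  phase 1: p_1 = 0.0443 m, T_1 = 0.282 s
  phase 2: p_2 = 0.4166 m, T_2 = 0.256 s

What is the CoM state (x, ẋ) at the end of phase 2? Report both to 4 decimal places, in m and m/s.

x = 0.2583, ẋ = -0.0777

phase 1: p=0.0443, T=0.282, ωT=1.092186, cosh=1.658133, sinh=1.322650; start (x,ẋ)=(0.095100, 0.201000) → end (x,ẋ)=(0.197176, 0.593514)
phase 2: p=0.4166, T=0.256, ωT=0.991488, cosh=1.533133, sinh=1.162109; start (x,ẋ)=(0.197176, 0.593514) → end (x,ẋ)=(0.258280, -0.077659)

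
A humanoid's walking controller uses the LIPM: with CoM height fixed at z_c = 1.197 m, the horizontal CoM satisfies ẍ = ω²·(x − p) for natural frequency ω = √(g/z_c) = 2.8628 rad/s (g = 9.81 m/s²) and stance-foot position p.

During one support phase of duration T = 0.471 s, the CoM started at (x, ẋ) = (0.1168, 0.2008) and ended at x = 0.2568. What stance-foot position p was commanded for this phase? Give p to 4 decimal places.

p = 0.1035

ωT = 2.8628·0.471 = 1.348379; cosh(ωT) = 2.055419, sinh(ωT) = 1.795758
x(T) = p + (x₀−p)·cosh(ωT) + (ẋ₀/ω)·sinh(ωT) ⇒ p·(1 − cosh) = x(T) − x₀·cosh − (ẋ₀/ω)·sinh
numerator   = 0.2568 − (0.1168)·2.055419 − (0.2008/2.8628)·1.795758 = -0.109229
denominator = 1 − 2.055419 = -1.055419
p = -0.109229 / -1.055419 = 0.1035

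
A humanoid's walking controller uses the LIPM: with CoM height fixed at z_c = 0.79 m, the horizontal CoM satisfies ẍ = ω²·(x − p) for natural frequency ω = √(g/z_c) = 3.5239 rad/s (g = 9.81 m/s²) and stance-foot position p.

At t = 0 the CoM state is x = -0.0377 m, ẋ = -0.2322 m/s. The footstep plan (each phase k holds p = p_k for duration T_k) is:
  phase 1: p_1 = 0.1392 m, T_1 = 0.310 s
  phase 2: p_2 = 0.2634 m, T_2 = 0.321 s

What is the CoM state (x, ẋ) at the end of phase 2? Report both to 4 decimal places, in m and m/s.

phase 1: p=0.1392, T=0.310, ωT=1.092409, cosh=1.658428, sinh=1.323020; start (x,ẋ)=(-0.037700, -0.232200) → end (x,ẋ)=(-0.241353, -1.209828)
phase 2: p=0.2634, T=0.321, ωT=1.131172, cosh=1.710971, sinh=1.388316; start (x,ẋ)=(-0.241353, -1.209828) → end (x,ẋ)=(-1.076856, -4.539379)

x = -1.0769, ẋ = -4.5394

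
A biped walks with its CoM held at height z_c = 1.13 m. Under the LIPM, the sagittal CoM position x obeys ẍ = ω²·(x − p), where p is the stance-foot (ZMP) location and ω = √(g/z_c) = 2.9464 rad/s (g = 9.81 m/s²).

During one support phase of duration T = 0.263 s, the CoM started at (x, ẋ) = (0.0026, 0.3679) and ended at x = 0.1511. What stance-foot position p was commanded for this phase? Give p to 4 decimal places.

p = -0.1297

ωT = 2.9464·0.263 = 0.774903; cosh(ωT) = 1.315565, sinh(ωT) = 0.854817
x(T) = p + (x₀−p)·cosh(ωT) + (ẋ₀/ω)·sinh(ωT) ⇒ p·(1 − cosh) = x(T) − x₀·cosh − (ẋ₀/ω)·sinh
numerator   = 0.1511 − (0.0026)·1.315565 − (0.3679/2.9464)·0.854817 = 0.040943
denominator = 1 − 1.315565 = -0.315565
p = 0.040943 / -0.315565 = -0.1297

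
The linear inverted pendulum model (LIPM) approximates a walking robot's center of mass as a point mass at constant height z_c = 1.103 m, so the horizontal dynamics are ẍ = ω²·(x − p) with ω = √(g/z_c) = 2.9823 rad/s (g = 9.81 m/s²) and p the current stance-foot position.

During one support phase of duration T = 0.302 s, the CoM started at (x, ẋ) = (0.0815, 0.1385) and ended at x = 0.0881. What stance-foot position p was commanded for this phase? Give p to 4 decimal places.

ωT = 2.9823·0.302 = 0.900655; cosh(ωT) = 1.433759, sinh(ωT) = 1.027455
x(T) = p + (x₀−p)·cosh(ωT) + (ẋ₀/ω)·sinh(ωT) ⇒ p·(1 − cosh) = x(T) − x₀·cosh − (ẋ₀/ω)·sinh
numerator   = 0.0881 − (0.0815)·1.433759 − (0.1385/2.9823)·1.027455 = -0.076467
denominator = 1 − 1.433759 = -0.433759
p = -0.076467 / -0.433759 = 0.1763

p = 0.1763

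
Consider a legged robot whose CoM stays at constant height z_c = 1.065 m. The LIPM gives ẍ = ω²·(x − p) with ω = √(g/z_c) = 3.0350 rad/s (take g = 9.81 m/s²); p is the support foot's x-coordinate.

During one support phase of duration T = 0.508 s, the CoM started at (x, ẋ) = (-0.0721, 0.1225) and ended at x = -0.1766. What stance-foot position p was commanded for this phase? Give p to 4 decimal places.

ωT = 3.0350·0.508 = 1.541780; cosh(ωT) = 2.443450, sinh(ωT) = 2.229450
x(T) = p + (x₀−p)·cosh(ωT) + (ẋ₀/ω)·sinh(ωT) ⇒ p·(1 − cosh) = x(T) − x₀·cosh − (ẋ₀/ω)·sinh
numerator   = -0.1766 − (-0.0721)·2.443450 − (0.1225/3.0350)·2.229450 = -0.090413
denominator = 1 − 2.443450 = -1.443450
p = -0.090413 / -1.443450 = 0.0626

p = 0.0626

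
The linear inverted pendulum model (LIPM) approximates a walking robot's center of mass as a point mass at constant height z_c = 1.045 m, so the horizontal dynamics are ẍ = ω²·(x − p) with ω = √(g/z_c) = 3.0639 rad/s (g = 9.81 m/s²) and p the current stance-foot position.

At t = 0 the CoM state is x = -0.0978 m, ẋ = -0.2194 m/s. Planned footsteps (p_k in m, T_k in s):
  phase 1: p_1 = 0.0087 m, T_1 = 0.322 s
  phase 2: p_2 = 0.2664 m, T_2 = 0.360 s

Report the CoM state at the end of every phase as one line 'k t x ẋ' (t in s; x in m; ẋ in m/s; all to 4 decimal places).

phase 1: p=0.0087, T=0.322, ωT=0.986576, cosh=1.527443, sinh=1.154592; start (x,ẋ)=(-0.097800, -0.219400) → end (x,ẋ)=(-0.236651, -0.711871)
phase 2: p=0.2664, T=0.360, ωT=1.103004, cosh=1.672538, sinh=1.340666; start (x,ẋ)=(-0.236651, -0.711871) → end (x,ẋ)=(-0.886464, -3.256995)

1 0.3220 -0.2367 -0.7119
2 0.6820 -0.8865 -3.2570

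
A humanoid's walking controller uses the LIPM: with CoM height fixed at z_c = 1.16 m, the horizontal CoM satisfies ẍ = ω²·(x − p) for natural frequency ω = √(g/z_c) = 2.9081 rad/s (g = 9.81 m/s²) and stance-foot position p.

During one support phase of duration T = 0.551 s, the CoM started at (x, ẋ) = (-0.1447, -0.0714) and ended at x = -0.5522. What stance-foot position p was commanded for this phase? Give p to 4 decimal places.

p = 0.0758

ωT = 2.9081·0.551 = 1.602363; cosh(ωT) = 2.583085, sinh(ωT) = 2.381665
x(T) = p + (x₀−p)·cosh(ωT) + (ẋ₀/ω)·sinh(ωT) ⇒ p·(1 − cosh) = x(T) − x₀·cosh − (ẋ₀/ω)·sinh
numerator   = -0.5522 − (-0.1447)·2.583085 − (-0.0714/2.9081)·2.381665 = -0.119953
denominator = 1 − 2.583085 = -1.583085
p = -0.119953 / -1.583085 = 0.0758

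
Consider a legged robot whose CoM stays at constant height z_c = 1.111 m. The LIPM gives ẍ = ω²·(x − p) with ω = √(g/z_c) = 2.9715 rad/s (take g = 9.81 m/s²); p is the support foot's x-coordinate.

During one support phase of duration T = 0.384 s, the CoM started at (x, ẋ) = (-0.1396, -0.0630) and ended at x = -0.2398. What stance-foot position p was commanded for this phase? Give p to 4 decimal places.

p = -0.0425

ωT = 2.9715·0.384 = 1.141056; cosh(ωT) = 1.724777, sinh(ωT) = 1.405295
x(T) = p + (x₀−p)·cosh(ωT) + (ẋ₀/ω)·sinh(ωT) ⇒ p·(1 − cosh) = x(T) − x₀·cosh − (ẋ₀/ω)·sinh
numerator   = -0.2398 − (-0.1396)·1.724777 − (-0.0630/2.9715)·1.405295 = 0.030773
denominator = 1 − 1.724777 = -0.724777
p = 0.030773 / -0.724777 = -0.0425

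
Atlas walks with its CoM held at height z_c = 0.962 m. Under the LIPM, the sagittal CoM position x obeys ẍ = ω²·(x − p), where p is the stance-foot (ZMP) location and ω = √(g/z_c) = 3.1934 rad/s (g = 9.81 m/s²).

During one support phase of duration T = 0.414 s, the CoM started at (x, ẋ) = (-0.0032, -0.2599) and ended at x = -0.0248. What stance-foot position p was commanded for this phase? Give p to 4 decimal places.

p = -0.1223

ωT = 3.1934·0.414 = 1.322068; cosh(ωT) = 2.008876, sinh(ωT) = 1.742293
x(T) = p + (x₀−p)·cosh(ωT) + (ẋ₀/ω)·sinh(ωT) ⇒ p·(1 − cosh) = x(T) − x₀·cosh − (ẋ₀/ω)·sinh
numerator   = -0.0248 − (-0.0032)·2.008876 − (-0.2599/3.1934)·1.742293 = 0.123428
denominator = 1 − 2.008876 = -1.008876
p = 0.123428 / -1.008876 = -0.1223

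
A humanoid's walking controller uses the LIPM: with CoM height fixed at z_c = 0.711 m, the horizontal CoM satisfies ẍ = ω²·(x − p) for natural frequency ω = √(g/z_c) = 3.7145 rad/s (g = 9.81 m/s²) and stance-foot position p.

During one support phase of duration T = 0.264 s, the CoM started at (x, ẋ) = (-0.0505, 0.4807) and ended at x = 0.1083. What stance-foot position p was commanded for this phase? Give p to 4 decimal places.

ωT = 3.7145·0.264 = 0.980628; cosh(ωT) = 1.520603, sinh(ωT) = 1.145527
x(T) = p + (x₀−p)·cosh(ωT) + (ẋ₀/ω)·sinh(ωT) ⇒ p·(1 − cosh) = x(T) − x₀·cosh − (ẋ₀/ω)·sinh
numerator   = 0.1083 − (-0.0505)·1.520603 − (0.4807/3.7145)·1.145527 = 0.036846
denominator = 1 − 1.520603 = -0.520603
p = 0.036846 / -0.520603 = -0.0708

p = -0.0708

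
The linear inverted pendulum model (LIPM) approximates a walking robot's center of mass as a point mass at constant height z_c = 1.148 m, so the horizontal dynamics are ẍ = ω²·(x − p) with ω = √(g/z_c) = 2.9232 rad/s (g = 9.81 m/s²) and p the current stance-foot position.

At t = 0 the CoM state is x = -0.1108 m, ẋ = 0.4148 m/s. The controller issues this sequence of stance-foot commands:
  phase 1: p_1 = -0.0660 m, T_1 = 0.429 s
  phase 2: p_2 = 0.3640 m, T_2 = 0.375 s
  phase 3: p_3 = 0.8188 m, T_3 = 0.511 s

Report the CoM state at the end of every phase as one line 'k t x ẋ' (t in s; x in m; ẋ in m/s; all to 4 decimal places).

phase 1: p=-0.0660, T=0.429, ωT=1.254053, cosh=1.894932, sinh=1.609586; start (x,ẋ)=(-0.110800, 0.414800) → end (x,ẋ)=(0.077506, 0.575227)
phase 2: p=0.3640, T=0.375, ωT=1.096200, cosh=1.663455, sinh=1.329317; start (x,ẋ)=(0.077506, 0.575227) → end (x,ẋ)=(0.149013, -0.156410)
phase 3: p=0.8188, T=0.511, ωT=1.493755, cosh=2.339158, sinh=2.114631; start (x,ẋ)=(0.149013, -0.156410) → end (x,ẋ)=(-0.861084, -4.506146)

1 0.4290 0.0775 0.5752
2 0.8040 0.1490 -0.1564
3 1.3150 -0.8611 -4.5061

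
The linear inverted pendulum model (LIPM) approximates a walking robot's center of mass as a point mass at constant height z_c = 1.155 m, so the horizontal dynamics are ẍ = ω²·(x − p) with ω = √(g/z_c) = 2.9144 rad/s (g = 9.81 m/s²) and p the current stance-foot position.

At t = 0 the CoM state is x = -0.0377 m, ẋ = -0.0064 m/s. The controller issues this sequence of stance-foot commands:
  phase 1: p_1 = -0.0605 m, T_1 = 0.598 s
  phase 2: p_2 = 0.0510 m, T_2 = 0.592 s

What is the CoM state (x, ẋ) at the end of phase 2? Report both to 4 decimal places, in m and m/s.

x = 0.0589, ẋ = 0.0787

phase 1: p=-0.0605, T=0.598, ωT=1.742811, cosh=2.944205, sinh=2.769177; start (x,ẋ)=(-0.037700, -0.006400) → end (x,ẋ)=(0.000547, 0.165164)
phase 2: p=0.0510, T=0.592, ωT=1.725325, cosh=2.896230, sinh=2.718115; start (x,ẋ)=(0.000547, 0.165164) → end (x,ẋ)=(0.058916, 0.078680)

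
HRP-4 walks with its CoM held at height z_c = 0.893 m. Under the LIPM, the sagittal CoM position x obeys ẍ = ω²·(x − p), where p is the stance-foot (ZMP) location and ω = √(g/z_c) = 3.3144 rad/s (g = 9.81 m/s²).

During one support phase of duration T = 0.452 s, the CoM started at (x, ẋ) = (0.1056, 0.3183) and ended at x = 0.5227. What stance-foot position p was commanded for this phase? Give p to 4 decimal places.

ωT = 3.3144·0.452 = 1.498109; cosh(ωT) = 2.348387, sinh(ωT) = 2.124834
x(T) = p + (x₀−p)·cosh(ωT) + (ẋ₀/ω)·sinh(ωT) ⇒ p·(1 − cosh) = x(T) − x₀·cosh − (ẋ₀/ω)·sinh
numerator   = 0.5227 − (0.1056)·2.348387 − (0.3183/3.3144)·2.124834 = 0.070651
denominator = 1 − 2.348387 = -1.348387
p = 0.070651 / -1.348387 = -0.0524

p = -0.0524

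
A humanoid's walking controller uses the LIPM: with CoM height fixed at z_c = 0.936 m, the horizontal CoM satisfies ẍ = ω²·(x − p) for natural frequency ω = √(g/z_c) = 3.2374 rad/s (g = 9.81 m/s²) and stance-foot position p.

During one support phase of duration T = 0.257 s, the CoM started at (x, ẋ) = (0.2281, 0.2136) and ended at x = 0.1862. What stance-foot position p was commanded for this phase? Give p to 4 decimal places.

ωT = 3.2374·0.257 = 0.832012; cosh(ωT) = 1.366555, sinh(ωT) = 0.931382
x(T) = p + (x₀−p)·cosh(ωT) + (ẋ₀/ω)·sinh(ωT) ⇒ p·(1 − cosh) = x(T) − x₀·cosh − (ẋ₀/ω)·sinh
numerator   = 0.1862 − (0.2281)·1.366555 − (0.2136/3.2374)·0.931382 = -0.186963
denominator = 1 − 1.366555 = -0.366555
p = -0.186963 / -0.366555 = 0.5101

p = 0.5101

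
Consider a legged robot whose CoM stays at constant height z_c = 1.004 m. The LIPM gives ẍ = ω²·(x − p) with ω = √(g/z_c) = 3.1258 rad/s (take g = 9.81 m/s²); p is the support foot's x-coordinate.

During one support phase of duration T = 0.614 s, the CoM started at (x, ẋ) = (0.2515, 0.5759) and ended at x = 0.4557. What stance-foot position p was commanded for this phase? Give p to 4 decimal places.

ωT = 3.1258·0.614 = 1.919241; cosh(ωT) = 3.481251, sinh(ωT) = 3.334533
x(T) = p + (x₀−p)·cosh(ωT) + (ẋ₀/ω)·sinh(ωT) ⇒ p·(1 − cosh) = x(T) − x₀·cosh − (ẋ₀/ω)·sinh
numerator   = 0.4557 − (0.2515)·3.481251 − (0.5759/3.1258)·3.334533 = -1.034192
denominator = 1 − 3.481251 = -2.481251
p = -1.034192 / -2.481251 = 0.4168

p = 0.4168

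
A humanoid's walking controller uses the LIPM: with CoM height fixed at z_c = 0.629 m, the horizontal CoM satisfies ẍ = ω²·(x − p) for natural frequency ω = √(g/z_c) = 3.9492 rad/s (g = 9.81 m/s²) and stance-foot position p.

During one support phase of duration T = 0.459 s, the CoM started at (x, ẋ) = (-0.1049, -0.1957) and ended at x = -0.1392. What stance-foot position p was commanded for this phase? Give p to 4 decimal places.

p = -0.1578

ωT = 3.9492·0.459 = 1.812683; cosh(ωT) = 3.145039, sinh(ωT) = 2.981823
x(T) = p + (x₀−p)·cosh(ωT) + (ẋ₀/ω)·sinh(ωT) ⇒ p·(1 − cosh) = x(T) − x₀·cosh − (ẋ₀/ω)·sinh
numerator   = -0.1392 − (-0.1049)·3.145039 − (-0.1957/3.9492)·2.981823 = 0.338477
denominator = 1 − 3.145039 = -2.145039
p = 0.338477 / -2.145039 = -0.1578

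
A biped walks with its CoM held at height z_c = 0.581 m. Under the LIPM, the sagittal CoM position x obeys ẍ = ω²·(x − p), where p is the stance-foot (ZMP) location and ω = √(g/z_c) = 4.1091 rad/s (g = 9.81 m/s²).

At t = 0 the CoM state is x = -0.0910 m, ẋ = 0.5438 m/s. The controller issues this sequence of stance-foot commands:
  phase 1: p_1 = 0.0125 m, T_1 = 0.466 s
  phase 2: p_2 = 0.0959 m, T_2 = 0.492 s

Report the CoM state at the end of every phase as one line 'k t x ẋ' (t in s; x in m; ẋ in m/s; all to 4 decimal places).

phase 1: p=0.0125, T=0.466, ωT=1.914841, cosh=3.466611, sinh=3.319246; start (x,ẋ)=(-0.091000, 0.543800) → end (x,ẋ)=(0.092976, 0.473495)
phase 2: p=0.0959, T=0.492, ωT=2.021677, cosh=3.841706, sinh=3.709273; start (x,ẋ)=(0.092976, 0.473495) → end (x,ẋ)=(0.512090, 1.774463)

1 0.4660 0.0930 0.4735
2 0.9580 0.5121 1.7745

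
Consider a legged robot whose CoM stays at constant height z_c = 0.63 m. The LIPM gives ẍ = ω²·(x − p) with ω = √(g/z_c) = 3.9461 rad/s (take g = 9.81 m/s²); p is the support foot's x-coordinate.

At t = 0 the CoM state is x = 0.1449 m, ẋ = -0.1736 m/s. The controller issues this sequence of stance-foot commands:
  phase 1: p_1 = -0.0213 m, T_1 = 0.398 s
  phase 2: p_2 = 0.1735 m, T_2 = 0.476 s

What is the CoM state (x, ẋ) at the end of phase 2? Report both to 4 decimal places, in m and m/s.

x = 1.4474, ẋ = 5.1179

phase 1: p=-0.0213, T=0.398, ωT=1.570548, cosh=2.508607, sinh=2.300675; start (x,ẋ)=(0.144900, -0.173600) → end (x,ẋ)=(0.294417, 1.073385)
phase 2: p=0.1735, T=0.476, ωT=1.878344, cosh=3.347751, sinh=3.194908; start (x,ẋ)=(0.294417, 1.073385) → end (x,ẋ)=(1.447353, 5.117881)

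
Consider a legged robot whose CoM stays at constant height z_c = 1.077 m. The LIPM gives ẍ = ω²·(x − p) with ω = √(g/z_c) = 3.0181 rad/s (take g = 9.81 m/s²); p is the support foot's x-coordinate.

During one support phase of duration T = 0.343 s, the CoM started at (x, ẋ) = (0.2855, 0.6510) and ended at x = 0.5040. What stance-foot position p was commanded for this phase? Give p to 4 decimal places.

p = 0.3656

ωT = 3.0181·0.343 = 1.035208; cosh(ωT) = 1.585423, sinh(ωT) = 1.230270
x(T) = p + (x₀−p)·cosh(ωT) + (ẋ₀/ω)·sinh(ωT) ⇒ p·(1 − cosh) = x(T) − x₀·cosh − (ẋ₀/ω)·sinh
numerator   = 0.5040 − (0.2855)·1.585423 − (0.6510/3.0181)·1.230270 = -0.214006
denominator = 1 − 1.585423 = -0.585423
p = -0.214006 / -0.585423 = 0.3656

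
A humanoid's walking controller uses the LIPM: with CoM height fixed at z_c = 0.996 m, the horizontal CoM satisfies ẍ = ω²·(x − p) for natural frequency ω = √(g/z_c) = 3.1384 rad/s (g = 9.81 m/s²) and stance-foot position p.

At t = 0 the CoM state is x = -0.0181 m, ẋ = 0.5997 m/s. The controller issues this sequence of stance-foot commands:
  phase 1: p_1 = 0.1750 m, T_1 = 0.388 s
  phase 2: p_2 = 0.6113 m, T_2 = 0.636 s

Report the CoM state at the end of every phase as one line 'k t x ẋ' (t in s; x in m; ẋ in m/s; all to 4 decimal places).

phase 1: p=0.1750, T=0.388, ωT=1.217699, cosh=1.837657, sinh=1.541747; start (x,ẋ)=(-0.018100, 0.599700) → end (x,ẋ)=(0.114753, 0.167706)
phase 2: p=0.6113, T=0.636, ωT=1.996022, cosh=3.747799, sinh=3.611925; start (x,ẋ)=(0.114753, 0.167706) → end (x,ẋ)=(-1.056651, -5.000168)

1 0.3880 0.1148 0.1677
2 1.0240 -1.0567 -5.0002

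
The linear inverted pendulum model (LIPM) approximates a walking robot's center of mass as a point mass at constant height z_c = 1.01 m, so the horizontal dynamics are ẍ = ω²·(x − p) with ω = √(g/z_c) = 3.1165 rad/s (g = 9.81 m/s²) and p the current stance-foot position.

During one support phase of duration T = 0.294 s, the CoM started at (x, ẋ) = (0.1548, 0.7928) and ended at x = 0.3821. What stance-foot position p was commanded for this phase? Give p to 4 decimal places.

p = 0.2432

ωT = 3.1165·0.294 = 0.916251; cosh(ωT) = 1.449958, sinh(ωT) = 1.049942
x(T) = p + (x₀−p)·cosh(ωT) + (ẋ₀/ω)·sinh(ωT) ⇒ p·(1 − cosh) = x(T) − x₀·cosh − (ẋ₀/ω)·sinh
numerator   = 0.3821 − (0.1548)·1.449958 − (0.7928/3.1165)·1.049942 = -0.109446
denominator = 1 − 1.449958 = -0.449958
p = -0.109446 / -0.449958 = 0.2432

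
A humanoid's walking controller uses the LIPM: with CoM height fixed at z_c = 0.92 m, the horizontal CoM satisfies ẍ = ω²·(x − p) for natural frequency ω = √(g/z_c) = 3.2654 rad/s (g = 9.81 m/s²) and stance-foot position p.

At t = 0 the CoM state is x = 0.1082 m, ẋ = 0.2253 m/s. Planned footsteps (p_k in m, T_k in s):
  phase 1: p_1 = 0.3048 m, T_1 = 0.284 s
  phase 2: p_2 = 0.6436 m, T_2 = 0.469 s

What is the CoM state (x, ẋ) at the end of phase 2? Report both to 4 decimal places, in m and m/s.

phase 1: p=0.3048, T=0.284, ωT=0.927374, cosh=1.461726, sinh=1.066135; start (x,ẋ)=(0.108200, 0.225300) → end (x,ẋ)=(0.090984, -0.355108)
phase 2: p=0.6436, T=0.469, ωT=1.531473, cosh=2.420600, sinh=2.204383; start (x,ẋ)=(0.090984, -0.355108) → end (x,ẋ)=(-0.933786, -4.837411)

x = -0.9338, ẋ = -4.8374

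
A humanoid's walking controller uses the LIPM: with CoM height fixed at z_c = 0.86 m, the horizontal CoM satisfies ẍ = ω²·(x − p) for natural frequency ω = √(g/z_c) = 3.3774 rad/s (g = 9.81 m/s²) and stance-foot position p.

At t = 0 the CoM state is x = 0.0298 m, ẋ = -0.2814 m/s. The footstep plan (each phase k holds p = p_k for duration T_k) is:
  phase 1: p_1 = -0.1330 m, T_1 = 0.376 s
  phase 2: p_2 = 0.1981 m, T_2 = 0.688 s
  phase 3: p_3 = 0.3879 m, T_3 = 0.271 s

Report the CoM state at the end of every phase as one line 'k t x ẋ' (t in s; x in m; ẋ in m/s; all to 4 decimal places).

1 0.3760 0.0431 0.3612
2 1.0640 -0.0604 -0.7863
3 1.3350 -0.5057 -2.7268

phase 1: p=-0.1330, T=0.376, ωT=1.269902, cosh=1.920682, sinh=1.639823; start (x,ẋ)=(0.029800, -0.281400) → end (x,ẋ)=(0.043059, 0.361162)
phase 2: p=0.1981, T=0.688, ωT=2.323651, cosh=5.155406, sinh=5.057490; start (x,ẋ)=(0.043059, 0.361162) → end (x,ẋ)=(-0.060376, -0.786340)
phase 3: p=0.3879, T=0.271, ωT=0.915275, cosh=1.448935, sinh=1.048528; start (x,ẋ)=(-0.060376, -0.786340) → end (x,ẋ)=(-0.505745, -2.726834)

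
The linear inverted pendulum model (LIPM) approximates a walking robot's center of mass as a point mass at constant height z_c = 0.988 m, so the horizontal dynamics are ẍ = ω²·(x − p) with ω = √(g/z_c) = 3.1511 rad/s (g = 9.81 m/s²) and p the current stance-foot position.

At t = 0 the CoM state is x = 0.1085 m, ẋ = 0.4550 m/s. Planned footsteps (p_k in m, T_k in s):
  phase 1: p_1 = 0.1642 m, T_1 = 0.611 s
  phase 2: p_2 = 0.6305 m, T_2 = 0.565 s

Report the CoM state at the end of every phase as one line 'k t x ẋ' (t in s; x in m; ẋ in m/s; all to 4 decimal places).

phase 1: p=0.1642, T=0.611, ωT=1.925322, cosh=3.501593, sinh=3.355764; start (x,ẋ)=(0.108500, 0.455000) → end (x,ẋ)=(0.453714, 1.004234)
phase 2: p=0.6305, T=0.565, ωT=1.780371, cosh=3.050318, sinh=2.881742; start (x,ẋ)=(0.453714, 1.004234) → end (x,ẋ)=(1.009636, 1.457894)

1 0.6110 0.4537 1.0042
2 1.1760 1.0096 1.4579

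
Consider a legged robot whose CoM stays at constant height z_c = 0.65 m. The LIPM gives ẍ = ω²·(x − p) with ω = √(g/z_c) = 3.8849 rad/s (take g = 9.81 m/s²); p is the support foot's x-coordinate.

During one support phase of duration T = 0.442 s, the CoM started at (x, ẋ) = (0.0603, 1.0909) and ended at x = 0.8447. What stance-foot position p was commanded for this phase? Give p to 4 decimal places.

ωT = 3.8849·0.442 = 1.717126; cosh(ωT) = 2.874041, sinh(ωT) = 2.694459
x(T) = p + (x₀−p)·cosh(ωT) + (ẋ₀/ω)·sinh(ωT) ⇒ p·(1 − cosh) = x(T) − x₀·cosh − (ẋ₀/ω)·sinh
numerator   = 0.8447 − (0.0603)·2.874041 − (1.0909/3.8849)·2.694459 = -0.085223
denominator = 1 − 2.874041 = -1.874041
p = -0.085223 / -1.874041 = 0.0455

p = 0.0455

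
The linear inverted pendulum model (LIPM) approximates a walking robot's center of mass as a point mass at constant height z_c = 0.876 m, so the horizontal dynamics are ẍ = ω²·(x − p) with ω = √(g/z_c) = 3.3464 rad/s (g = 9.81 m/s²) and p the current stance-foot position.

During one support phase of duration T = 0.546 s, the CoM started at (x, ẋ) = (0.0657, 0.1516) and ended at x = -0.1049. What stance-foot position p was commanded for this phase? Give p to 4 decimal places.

p = 0.2063

ωT = 3.3464·0.546 = 1.827134; cosh(ωT) = 3.188461, sinh(ωT) = 3.027587
x(T) = p + (x₀−p)·cosh(ωT) + (ẋ₀/ω)·sinh(ωT) ⇒ p·(1 − cosh) = x(T) − x₀·cosh − (ẋ₀/ω)·sinh
numerator   = -0.1049 − (0.0657)·3.188461 − (0.1516/3.3464)·3.027587 = -0.451539
denominator = 1 − 3.188461 = -2.188461
p = -0.451539 / -2.188461 = 0.2063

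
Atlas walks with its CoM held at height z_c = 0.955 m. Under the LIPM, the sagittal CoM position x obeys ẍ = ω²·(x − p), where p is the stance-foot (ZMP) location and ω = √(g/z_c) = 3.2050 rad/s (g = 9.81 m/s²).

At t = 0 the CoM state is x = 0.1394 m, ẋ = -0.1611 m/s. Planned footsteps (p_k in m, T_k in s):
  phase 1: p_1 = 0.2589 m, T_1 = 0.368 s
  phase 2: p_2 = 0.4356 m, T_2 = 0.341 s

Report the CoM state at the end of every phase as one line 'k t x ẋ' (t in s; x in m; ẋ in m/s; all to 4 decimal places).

phase 1: p=0.2589, T=0.368, ωT=1.179440, cosh=1.780002, sinh=1.472551; start (x,ẋ)=(0.139400, -0.161100) → end (x,ẋ)=(-0.027828, -0.850741)
phase 2: p=0.4356, T=0.341, ωT=1.092905, cosh=1.659084, sinh=1.323843; start (x,ẋ)=(-0.027828, -0.850741) → end (x,ẋ)=(-0.684670, -3.377739)

1 0.3680 -0.0278 -0.8507
2 0.7090 -0.6847 -3.3777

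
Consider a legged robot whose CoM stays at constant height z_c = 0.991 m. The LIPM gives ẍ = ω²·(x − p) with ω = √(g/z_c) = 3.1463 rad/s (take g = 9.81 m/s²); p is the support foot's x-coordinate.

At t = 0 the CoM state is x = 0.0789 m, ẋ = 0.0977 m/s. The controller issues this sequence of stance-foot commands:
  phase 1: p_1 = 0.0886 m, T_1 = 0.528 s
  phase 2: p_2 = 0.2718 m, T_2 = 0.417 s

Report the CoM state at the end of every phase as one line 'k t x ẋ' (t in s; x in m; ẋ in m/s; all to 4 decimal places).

1 0.5280 0.1409 0.1891
2 0.9450 0.1147 -0.3325

phase 1: p=0.0886, T=0.528, ωT=1.661246, cosh=2.727886, sinh=2.537984; start (x,ẋ)=(0.078900, 0.097700) → end (x,ẋ)=(0.140950, 0.189057)
phase 2: p=0.2718, T=0.417, ωT=1.312007, cosh=1.991449, sinh=1.722170; start (x,ẋ)=(0.140950, 0.189057) → end (x,ẋ)=(0.114702, -0.332508)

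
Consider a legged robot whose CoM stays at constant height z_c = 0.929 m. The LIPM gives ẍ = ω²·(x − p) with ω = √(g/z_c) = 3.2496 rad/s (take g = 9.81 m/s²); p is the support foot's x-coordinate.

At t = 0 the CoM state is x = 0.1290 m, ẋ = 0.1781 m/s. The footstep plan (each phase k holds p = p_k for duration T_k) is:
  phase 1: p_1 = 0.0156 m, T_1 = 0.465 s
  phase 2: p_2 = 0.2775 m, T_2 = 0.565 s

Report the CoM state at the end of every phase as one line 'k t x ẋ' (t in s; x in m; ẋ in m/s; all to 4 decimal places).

phase 1: p=0.0156, T=0.465, ωT=1.511064, cosh=2.376112, sinh=2.155437; start (x,ẋ)=(0.129000, 0.178100) → end (x,ẋ)=(0.403184, 1.217474)
phase 2: p=0.2775, T=0.565, ωT=1.836024, cosh=3.215502, sinh=3.056051; start (x,ẋ)=(0.403184, 1.217474) → end (x,ẋ)=(1.826597, 5.162948)

1 0.4650 0.4032 1.2175
2 1.0300 1.8266 5.1629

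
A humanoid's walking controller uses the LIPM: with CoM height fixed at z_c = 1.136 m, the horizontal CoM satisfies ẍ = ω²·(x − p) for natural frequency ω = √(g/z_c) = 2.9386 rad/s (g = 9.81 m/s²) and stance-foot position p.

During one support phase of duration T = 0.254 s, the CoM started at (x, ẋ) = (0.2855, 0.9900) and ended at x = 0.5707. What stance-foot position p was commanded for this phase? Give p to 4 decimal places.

ωT = 2.9386·0.254 = 0.746404; cosh(ωT) = 1.291735, sinh(ωT) = 0.817667
x(T) = p + (x₀−p)·cosh(ωT) + (ẋ₀/ω)·sinh(ωT) ⇒ p·(1 − cosh) = x(T) − x₀·cosh − (ẋ₀/ω)·sinh
numerator   = 0.5707 − (0.2855)·1.291735 − (0.9900/2.9386)·0.817667 = -0.073558
denominator = 1 − 1.291735 = -0.291735
p = -0.073558 / -0.291735 = 0.2521

p = 0.2521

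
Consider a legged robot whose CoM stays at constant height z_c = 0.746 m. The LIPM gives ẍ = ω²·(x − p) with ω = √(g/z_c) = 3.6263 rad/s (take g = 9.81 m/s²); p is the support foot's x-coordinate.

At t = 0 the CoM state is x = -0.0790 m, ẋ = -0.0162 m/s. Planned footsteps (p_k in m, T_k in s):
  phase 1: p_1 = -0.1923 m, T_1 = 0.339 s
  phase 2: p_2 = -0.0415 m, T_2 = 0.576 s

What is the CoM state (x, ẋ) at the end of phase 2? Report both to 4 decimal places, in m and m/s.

phase 1: p=-0.1923, T=0.339, ωT=1.229316, cosh=1.855691, sinh=1.563198; start (x,ẋ)=(-0.079000, -0.016200) → end (x,ẋ)=(0.010966, 0.612193)
phase 2: p=-0.0415, T=0.576, ωT=2.088749, cosh=4.099324, sinh=3.975482; start (x,ẋ)=(0.010966, 0.612193) → end (x,ẋ)=(0.844719, 3.265949)

x = 0.8447, ẋ = 3.2659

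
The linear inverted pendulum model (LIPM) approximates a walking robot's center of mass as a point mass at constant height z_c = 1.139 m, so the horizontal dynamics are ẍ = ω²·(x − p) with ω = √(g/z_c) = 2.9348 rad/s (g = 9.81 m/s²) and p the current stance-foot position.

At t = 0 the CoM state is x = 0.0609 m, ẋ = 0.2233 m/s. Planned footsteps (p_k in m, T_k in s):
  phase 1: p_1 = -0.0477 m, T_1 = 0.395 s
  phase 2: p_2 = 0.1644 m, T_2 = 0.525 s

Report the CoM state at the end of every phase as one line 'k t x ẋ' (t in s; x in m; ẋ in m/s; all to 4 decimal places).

1 0.3950 0.2517 0.8489
2 0.9200 1.0218 2.6432

phase 1: p=-0.0477, T=0.395, ωT=1.159246, cosh=1.750626, sinh=1.436903; start (x,ẋ)=(0.060900, 0.223300) → end (x,ẋ)=(0.251748, 0.848883)
phase 2: p=0.1644, T=0.525, ωT=1.540770, cosh=2.441200, sinh=2.226984; start (x,ẋ)=(0.251748, 0.848883) → end (x,ẋ)=(1.021782, 2.643176)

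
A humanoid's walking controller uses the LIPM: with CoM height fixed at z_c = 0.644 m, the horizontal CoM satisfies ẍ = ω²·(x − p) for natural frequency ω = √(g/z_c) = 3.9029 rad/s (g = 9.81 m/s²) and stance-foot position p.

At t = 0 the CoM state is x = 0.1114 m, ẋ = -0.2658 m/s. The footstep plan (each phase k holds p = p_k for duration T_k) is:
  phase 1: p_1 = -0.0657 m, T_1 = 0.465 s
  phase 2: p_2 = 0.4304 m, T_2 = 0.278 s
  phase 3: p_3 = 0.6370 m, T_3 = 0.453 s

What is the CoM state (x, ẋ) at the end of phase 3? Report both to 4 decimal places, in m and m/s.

x = 1.5022, ẋ = 3.6172

phase 1: p=-0.0657, T=0.465, ωT=1.814849, cosh=3.151504, sinh=2.988642; start (x,ẋ)=(0.111400, -0.265800) → end (x,ẋ)=(0.288895, 1.228090)
phase 2: p=0.4304, T=0.278, ωT=1.085006, cosh=1.648679, sinh=1.310779; start (x,ẋ)=(0.288895, 1.228090) → end (x,ẋ)=(0.609555, 1.300811)
phase 3: p=0.6370, T=0.453, ωT=1.768014, cosh=3.014938, sinh=2.844266; start (x,ẋ)=(0.609555, 1.300811) → end (x,ẋ)=(1.502231, 3.617202)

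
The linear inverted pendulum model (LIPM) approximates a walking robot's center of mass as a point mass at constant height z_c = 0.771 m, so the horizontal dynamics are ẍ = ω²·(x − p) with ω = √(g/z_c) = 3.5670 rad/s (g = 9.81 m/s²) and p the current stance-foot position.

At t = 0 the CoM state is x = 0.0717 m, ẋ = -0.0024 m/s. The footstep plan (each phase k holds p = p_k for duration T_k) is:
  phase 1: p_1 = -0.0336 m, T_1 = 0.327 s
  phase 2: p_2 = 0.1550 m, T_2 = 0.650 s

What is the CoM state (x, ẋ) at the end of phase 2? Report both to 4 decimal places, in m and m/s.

x = 0.8957, ẋ = 2.6967

phase 1: p=-0.0336, T=0.327, ωT=1.166409, cosh=1.760963, sinh=1.449480; start (x,ẋ)=(0.071700, -0.002400) → end (x,ẋ)=(0.150854, 0.540206)
phase 2: p=0.1550, T=0.650, ωT=2.318550, cosh=5.129673, sinh=5.031257; start (x,ẋ)=(0.150854, 0.540206) → end (x,ẋ)=(0.895694, 2.696676)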